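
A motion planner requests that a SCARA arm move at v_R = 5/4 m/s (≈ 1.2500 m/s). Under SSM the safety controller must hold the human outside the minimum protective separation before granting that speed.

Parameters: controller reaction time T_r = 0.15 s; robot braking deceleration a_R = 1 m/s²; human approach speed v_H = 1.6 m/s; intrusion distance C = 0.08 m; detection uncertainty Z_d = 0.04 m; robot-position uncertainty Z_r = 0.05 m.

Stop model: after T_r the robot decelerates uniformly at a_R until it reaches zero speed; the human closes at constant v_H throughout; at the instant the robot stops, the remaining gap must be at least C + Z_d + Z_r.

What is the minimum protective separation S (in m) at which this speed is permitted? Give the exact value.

S_min = 2703/800 m = 3.3788 m

stop time T_s = (5/4)/1 = 1.2500 s
robot covers v_R·T_r = 1.2500·0.1500 = 0.1875 m before braking
braking distance = 1.2500²/(2·1.0000) = 0.7812 m
person approaches 1.6000·(0.1500+1.2500) = 2.2400 m
residual clearance needed = 0.0800+0.0400+0.0500 = 0.1700 m
S_min ≈ 0.1875+0.7812+2.2400+0.1700  ⇒  S_min = 2703/800 m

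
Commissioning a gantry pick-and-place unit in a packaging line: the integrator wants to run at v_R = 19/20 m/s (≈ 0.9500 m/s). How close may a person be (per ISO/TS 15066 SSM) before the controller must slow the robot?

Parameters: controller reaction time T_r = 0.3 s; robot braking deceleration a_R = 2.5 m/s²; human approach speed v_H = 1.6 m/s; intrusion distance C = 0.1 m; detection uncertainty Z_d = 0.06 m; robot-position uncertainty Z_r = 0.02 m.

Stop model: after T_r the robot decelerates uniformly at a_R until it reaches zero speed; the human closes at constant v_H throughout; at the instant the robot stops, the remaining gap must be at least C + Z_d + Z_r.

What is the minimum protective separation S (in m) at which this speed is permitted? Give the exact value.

S_min = 3467/2000 m = 1.7335 m

stop time T_s = (19/20)/(5/2) = 0.3800 s
robot in T_r: 0.9500·0.3000 = 0.2850 m
robot under decel: 0.9500²/(2·2.5000) = 0.1805 m
person approaches 1.6000·(0.3000+0.3800) = 1.0880 m
margins: 0.1000+0.0600+0.0200 = 0.1800 m
S_min ≈ 0.2850+0.1805+1.0880+0.1800  ⇒  S_min = 3467/2000 m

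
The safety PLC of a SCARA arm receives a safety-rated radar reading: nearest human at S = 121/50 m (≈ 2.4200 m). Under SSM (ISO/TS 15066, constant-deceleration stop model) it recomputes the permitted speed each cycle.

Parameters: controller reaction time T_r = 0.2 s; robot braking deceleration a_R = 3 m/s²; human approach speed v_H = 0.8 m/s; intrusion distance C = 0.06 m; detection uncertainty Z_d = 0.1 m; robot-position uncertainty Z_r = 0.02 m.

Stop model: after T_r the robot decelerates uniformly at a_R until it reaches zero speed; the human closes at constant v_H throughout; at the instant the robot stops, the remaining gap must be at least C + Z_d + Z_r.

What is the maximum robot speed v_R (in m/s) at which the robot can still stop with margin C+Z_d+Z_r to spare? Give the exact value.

v_R_max = 12/5 m/s = 2.4000 m/s

collect terms ⇒ (1/6)·v_R² + (7/15)·v_R + (-52/25) = 0
  disc = (7/15)² − 4·(1/6)·(-52/25) = 361/225 ; √disc = 19/15
  v_R = (−(7/15) + 19/15) / (2·(1/6)) = 12/5 m/s
check:
braking lasts T_s = (12/5)/3 = 0.8000 s
reaction-phase robot travel = 2.4000·0.2000 = 0.4800 m
robot under decel: 2.4000²/(2·3.0000) = 0.9600 m
human closes 0.8000·1.0000 = 0.8000 m
C+Z_d+Z_r = 0.0600+0.1000+0.0200 = 0.1800 m
sum ≈ 0.4800+0.9600+0.8000+0.1800 ≈ 2.4200 m = S ✓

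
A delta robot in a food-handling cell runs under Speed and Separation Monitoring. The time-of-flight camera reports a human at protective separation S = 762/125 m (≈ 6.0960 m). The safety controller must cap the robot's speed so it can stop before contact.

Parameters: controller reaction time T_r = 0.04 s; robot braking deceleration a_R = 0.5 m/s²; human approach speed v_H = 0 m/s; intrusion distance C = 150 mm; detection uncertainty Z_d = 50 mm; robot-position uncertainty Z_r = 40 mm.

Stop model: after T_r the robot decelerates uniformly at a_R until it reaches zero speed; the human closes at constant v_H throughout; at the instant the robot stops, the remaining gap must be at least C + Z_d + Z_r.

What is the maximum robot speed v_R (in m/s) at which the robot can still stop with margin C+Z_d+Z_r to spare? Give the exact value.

v_R_max = 12/5 m/s = 2.4000 m/s

collect terms ⇒ (1)·v_R² + (1/25)·v_R + (-732/125) = 0
  disc = (1/25)² − 4·(1)·(-732/125) = 14641/625 ; √disc = 121/25
  v_R = (−(1/25) + 121/25) / (2·(1)) = 12/5 m/s
check:
stop time T_s = (12/5)/(1/2) = 4.8000 s
robot in T_r: 2.4000·0.0400 = 0.0960 m
braking distance = 2.4000²/(2·0.5000) = 5.7600 m
human over T_r+T_s: 0.0000·(0.0400+4.8000) = 0.0000 m
residual clearance needed = 0.1500+0.0500+0.0400 = 0.2400 m
sum ≈ 0.0960+5.7600+0.0000+0.2400 ≈ 6.0960 m = S ✓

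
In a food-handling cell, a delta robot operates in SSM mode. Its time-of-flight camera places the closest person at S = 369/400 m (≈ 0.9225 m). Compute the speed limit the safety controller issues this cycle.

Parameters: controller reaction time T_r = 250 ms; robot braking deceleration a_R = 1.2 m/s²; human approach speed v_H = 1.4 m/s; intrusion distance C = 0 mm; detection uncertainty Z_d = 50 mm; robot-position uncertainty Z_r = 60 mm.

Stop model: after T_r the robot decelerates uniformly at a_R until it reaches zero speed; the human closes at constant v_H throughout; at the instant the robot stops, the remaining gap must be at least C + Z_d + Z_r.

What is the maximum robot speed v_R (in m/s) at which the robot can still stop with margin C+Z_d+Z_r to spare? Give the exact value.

quadratic (5/12)·v² + (17/12)·v + (-37/80) = 0
  disc = (17/12)² − 4·(5/12)·(-37/80) = 25/9 ; √disc = 5/3
  v_R = (−(17/12) + 5/3) / (2·(5/12)) = 3/10 m/s
check:
T_s = v_R/a_R = (3/10)/(6/5) = 0.2500 s
reaction-phase robot travel = 0.3000·0.2500 = 0.0750 m
braking distance = 0.3000²/(2·1.2000) = 0.0375 m
person approaches 1.4000·(0.2500+0.2500) = 0.7000 m
margins: 0.0000+0.0500+0.0600 = 0.1100 m
sum ≈ 0.0750+0.0375+0.7000+0.1100 ≈ 0.9225 m = S ✓

v_R_max = 3/10 m/s = 0.3000 m/s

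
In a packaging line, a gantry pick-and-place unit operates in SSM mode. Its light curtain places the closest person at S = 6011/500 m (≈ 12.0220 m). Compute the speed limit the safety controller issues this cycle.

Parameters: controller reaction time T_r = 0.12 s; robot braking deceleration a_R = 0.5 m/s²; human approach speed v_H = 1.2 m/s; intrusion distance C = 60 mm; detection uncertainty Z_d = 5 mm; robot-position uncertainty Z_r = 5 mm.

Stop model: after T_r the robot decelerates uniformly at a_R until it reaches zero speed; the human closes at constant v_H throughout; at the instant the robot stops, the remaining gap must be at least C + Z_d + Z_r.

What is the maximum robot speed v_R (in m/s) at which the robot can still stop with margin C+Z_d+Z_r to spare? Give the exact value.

collect terms ⇒ (1)·v_R² + (63/25)·v_R + (-1476/125) = 0
  disc = (63/25)² − 4·(1)·(-1476/125) = 33489/625 ; √disc = 183/25
  v_R = (−(63/25) + 183/25) / (2·(1)) = 12/5 m/s
check:
T_s = v_R/a_R = (12/5)/(1/2) = 4.8000 s
robot in T_r: 2.4000·0.1200 = 0.2880 m
robot under decel: 2.4000²/(2·0.5000) = 5.7600 m
human over T_r+T_s: 1.2000·(0.1200+4.8000) = 5.9040 m
margins: 0.0600+0.0050+0.0050 = 0.0700 m
sum ≈ 0.2880+5.7600+5.9040+0.0700 ≈ 12.0220 m = S ✓

v_R_max = 12/5 m/s = 2.4000 m/s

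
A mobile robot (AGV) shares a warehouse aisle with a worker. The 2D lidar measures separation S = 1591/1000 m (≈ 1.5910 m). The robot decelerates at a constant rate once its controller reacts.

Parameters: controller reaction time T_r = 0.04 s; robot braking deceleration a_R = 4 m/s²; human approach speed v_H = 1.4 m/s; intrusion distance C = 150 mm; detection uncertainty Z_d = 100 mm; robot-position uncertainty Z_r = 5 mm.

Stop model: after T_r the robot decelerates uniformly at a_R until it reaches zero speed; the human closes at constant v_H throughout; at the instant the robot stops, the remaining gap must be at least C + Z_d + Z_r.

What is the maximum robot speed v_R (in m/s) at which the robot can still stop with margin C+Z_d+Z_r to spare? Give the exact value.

v_R_max = 2 m/s = 2.0000 m/s

collect terms ⇒ (1/8)·v_R² + (39/100)·v_R + (-32/25) = 0
  disc = (39/100)² − 4·(1/8)·(-32/25) = 7921/10000 ; √disc = 89/100
  v_R = (−(39/100) + 89/100) / (2·(1/8)) = 2 m/s
check:
braking lasts T_s = 2/4 = 0.5000 s
robot in T_r: 2.0000·0.0400 = 0.0800 m
braking distance = 2.0000²/(2·4.0000) = 0.5000 m
human closes 1.4000·0.5400 = 0.7560 m
margins: 0.1500+0.1000+0.0050 = 0.2550 m
sum ≈ 0.0800+0.5000+0.7560+0.2550 ≈ 1.5910 m = S ✓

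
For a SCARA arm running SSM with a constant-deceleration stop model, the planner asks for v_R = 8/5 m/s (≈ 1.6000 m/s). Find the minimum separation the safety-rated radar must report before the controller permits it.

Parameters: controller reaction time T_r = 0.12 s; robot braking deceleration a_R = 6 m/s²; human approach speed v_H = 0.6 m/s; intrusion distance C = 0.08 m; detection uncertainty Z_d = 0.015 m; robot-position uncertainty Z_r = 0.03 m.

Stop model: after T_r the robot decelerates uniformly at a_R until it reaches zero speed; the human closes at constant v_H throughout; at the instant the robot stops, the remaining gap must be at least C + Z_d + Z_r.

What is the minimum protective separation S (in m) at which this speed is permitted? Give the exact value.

S_min = 2287/3000 m = 0.7623 m

stop time T_s = (8/5)/6 = 0.2667 s
reaction-phase robot travel = 1.6000·0.1200 = 0.1920 m
robot covers 1.6000·0.2667 − ½·6.0000·0.2667² = 0.2133 m while stopping
human closes 0.6000·0.3867 = 0.2320 m
residual clearance needed = 0.0800+0.0150+0.0300 = 0.1250 m
S_min ≈ 0.1920+0.2133+0.2320+0.1250  ⇒  S_min = 2287/3000 m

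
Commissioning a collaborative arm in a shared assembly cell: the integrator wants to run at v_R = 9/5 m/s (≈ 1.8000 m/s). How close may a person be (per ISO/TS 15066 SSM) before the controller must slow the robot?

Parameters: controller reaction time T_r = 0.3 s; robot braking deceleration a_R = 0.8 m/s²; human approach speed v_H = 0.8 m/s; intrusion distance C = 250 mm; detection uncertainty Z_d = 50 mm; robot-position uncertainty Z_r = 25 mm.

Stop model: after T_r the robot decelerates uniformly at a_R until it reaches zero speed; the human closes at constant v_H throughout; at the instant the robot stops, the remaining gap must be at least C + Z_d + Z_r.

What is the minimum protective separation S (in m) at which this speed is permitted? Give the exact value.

S_min = 493/100 m = 4.9300 m

T_s = v_R/a_R = (9/5)/(4/5) = 2.2500 s
reaction-phase robot travel = 1.8000·0.3000 = 0.5400 m
robot under decel: 1.8000²/(2·0.8000) = 2.0250 m
person approaches 0.8000·(0.3000+2.2500) = 2.0400 m
residual clearance needed = 0.2500+0.0500+0.0250 = 0.3250 m
S_min ≈ 0.5400+2.0250+2.0400+0.3250  ⇒  S_min = 493/100 m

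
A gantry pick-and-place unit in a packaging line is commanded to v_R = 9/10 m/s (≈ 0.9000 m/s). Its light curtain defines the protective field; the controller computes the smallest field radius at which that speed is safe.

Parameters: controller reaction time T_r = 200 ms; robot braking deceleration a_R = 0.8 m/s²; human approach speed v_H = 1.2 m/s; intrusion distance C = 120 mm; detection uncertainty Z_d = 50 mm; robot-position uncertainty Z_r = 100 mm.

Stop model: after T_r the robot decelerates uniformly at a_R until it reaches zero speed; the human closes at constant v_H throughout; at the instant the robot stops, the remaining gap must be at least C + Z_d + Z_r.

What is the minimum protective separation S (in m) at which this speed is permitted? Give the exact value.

S_min = 2037/800 m = 2.5463 m

T_s = v_R/a_R = (9/10)/(4/5) = 1.1250 s
robot in T_r: 0.9000·0.2000 = 0.1800 m
robot covers 0.9000·1.1250 − ½·0.8000·1.1250² = 0.5062 m while stopping
human over T_r+T_s: 1.2000·(0.2000+1.1250) = 1.5900 m
margins: 0.1200+0.0500+0.1000 = 0.2700 m
S_min ≈ 0.1800+0.5062+1.5900+0.2700  ⇒  S_min = 2037/800 m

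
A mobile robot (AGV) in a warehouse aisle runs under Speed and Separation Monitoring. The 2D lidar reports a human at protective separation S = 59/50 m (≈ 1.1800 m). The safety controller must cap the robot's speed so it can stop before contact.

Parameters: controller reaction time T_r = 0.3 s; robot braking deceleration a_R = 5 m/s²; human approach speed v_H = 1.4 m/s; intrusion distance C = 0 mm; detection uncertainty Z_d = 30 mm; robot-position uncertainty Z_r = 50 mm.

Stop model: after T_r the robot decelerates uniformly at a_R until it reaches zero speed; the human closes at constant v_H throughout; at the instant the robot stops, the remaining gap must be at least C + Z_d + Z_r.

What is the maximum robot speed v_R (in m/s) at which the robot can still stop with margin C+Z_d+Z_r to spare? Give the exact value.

v_R_max = 1 m/s = 1.0000 m/s

collect terms ⇒ (1/10)·v_R² + (29/50)·v_R + (-17/25) = 0
  disc = (29/50)² − 4·(1/10)·(-17/25) = 1521/2500 ; √disc = 39/50
  v_R = (−(29/50) + 39/50) / (2·(1/10)) = 1 m/s
check:
stop time T_s = 1/5 = 0.2000 s
reaction-phase robot travel = 1.0000·0.3000 = 0.3000 m
braking distance = 1.0000²/(2·5.0000) = 0.1000 m
human over T_r+T_s: 1.4000·(0.3000+0.2000) = 0.7000 m
margins: 0.0000+0.0300+0.0500 = 0.0800 m
sum ≈ 0.3000+0.1000+0.7000+0.0800 ≈ 1.1800 m = S ✓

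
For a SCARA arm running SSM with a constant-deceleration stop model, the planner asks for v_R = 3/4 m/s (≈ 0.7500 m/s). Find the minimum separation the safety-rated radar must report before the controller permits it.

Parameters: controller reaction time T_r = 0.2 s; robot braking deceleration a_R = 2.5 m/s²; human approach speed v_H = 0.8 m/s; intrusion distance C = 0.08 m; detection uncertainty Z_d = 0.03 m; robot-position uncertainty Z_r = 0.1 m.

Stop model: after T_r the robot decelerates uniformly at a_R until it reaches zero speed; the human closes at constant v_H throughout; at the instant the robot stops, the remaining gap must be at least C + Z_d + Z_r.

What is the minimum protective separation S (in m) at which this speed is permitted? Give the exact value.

braking lasts T_s = (3/4)/(5/2) = 0.3000 s
reaction-phase robot travel = 0.7500·0.2000 = 0.1500 m
robot under decel: 0.7500²/(2·2.5000) = 0.1125 m
human closes 0.8000·0.5000 = 0.4000 m
residual clearance needed = 0.0800+0.0300+0.1000 = 0.2100 m
S_min ≈ 0.1500+0.1125+0.4000+0.2100  ⇒  S_min = 349/400 m

S_min = 349/400 m = 0.8725 m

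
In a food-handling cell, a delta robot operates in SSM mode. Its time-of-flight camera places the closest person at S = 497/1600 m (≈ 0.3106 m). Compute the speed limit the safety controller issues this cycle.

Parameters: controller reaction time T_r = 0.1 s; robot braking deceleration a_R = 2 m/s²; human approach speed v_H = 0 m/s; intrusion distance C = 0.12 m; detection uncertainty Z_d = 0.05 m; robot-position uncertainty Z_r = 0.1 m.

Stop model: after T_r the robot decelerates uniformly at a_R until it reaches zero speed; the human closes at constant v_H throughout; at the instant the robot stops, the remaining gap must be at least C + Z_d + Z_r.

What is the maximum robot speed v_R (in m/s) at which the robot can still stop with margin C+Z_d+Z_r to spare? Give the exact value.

collect terms ⇒ (1/4)·v_R² + (1/10)·v_R + (-13/320) = 0
  disc = (1/10)² − 4·(1/4)·(-13/320) = 81/1600 ; √disc = 9/40
  v_R = (−(1/10) + 9/40) / (2·(1/4)) = 1/4 m/s
check:
stop time T_s = (1/4)/2 = 0.1250 s
robot in T_r: 0.2500·0.1000 = 0.0250 m
braking distance = 0.2500²/(2·2.0000) = 0.0156 m
human over T_r+T_s: 0.0000·(0.1000+0.1250) = 0.0000 m
C+Z_d+Z_r = 0.1200+0.0500+0.1000 = 0.2700 m
sum ≈ 0.0250+0.0156+0.0000+0.2700 ≈ 0.3106 m = S ✓

v_R_max = 1/4 m/s = 0.2500 m/s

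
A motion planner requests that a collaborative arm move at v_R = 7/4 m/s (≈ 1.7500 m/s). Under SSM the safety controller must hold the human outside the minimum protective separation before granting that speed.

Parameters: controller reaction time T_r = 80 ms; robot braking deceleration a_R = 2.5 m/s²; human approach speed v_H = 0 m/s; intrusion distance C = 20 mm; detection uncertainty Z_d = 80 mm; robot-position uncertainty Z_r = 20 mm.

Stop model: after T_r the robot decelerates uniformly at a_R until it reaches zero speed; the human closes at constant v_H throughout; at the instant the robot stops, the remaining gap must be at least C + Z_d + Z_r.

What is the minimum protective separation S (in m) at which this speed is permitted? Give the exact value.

stop time T_s = (7/4)/(5/2) = 0.7000 s
reaction-phase robot travel = 1.7500·0.0800 = 0.1400 m
robot covers 1.7500·0.7000 − ½·2.5000·0.7000² = 0.6125 m while stopping
person approaches 0.0000·(0.0800+0.7000) = 0.0000 m
residual clearance needed = 0.0200+0.0800+0.0200 = 0.1200 m
S_min ≈ 0.1400+0.6125+0.0000+0.1200  ⇒  S_min = 349/400 m

S_min = 349/400 m = 0.8725 m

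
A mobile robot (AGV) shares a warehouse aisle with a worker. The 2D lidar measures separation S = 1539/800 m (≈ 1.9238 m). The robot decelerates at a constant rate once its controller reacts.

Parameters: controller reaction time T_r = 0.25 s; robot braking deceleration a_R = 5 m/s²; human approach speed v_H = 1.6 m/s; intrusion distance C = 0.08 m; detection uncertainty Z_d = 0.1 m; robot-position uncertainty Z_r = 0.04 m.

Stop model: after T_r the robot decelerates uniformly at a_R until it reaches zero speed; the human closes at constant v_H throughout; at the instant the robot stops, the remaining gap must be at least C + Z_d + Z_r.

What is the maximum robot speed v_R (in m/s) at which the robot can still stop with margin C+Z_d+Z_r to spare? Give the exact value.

collect terms ⇒ (1/10)·v_R² + (57/100)·v_R + (-1043/800) = 0
  disc = (57/100)² − 4·(1/10)·(-1043/800) = 529/625 ; √disc = 23/25
  v_R = (−(57/100) + 23/25) / (2·(1/10)) = 7/4 m/s
check:
braking lasts T_s = (7/4)/5 = 0.3500 s
robot covers v_R·T_r = 1.7500·0.2500 = 0.4375 m before braking
robot under decel: 1.7500²/(2·5.0000) = 0.3063 m
human closes 1.6000·0.6000 = 0.9600 m
margins: 0.0800+0.1000+0.0400 = 0.2200 m
sum ≈ 0.4375+0.3063+0.9600+0.2200 ≈ 1.9238 m = S ✓

v_R_max = 7/4 m/s = 1.7500 m/s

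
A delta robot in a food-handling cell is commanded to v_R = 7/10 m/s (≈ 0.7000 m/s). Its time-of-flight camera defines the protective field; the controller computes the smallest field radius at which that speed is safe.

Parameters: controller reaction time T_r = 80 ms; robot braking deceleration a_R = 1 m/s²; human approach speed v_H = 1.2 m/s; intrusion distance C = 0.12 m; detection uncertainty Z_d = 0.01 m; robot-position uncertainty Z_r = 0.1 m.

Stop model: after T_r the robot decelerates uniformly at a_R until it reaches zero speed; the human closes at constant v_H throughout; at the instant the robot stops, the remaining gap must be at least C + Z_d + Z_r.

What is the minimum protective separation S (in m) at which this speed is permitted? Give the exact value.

stop time T_s = (7/10)/1 = 0.7000 s
robot covers v_R·T_r = 0.7000·0.0800 = 0.0560 m before braking
robot under decel: 0.7000²/(2·1.0000) = 0.2450 m
person approaches 1.2000·(0.0800+0.7000) = 0.9360 m
C+Z_d+Z_r = 0.1200+0.0100+0.1000 = 0.2300 m
S_min ≈ 0.0560+0.2450+0.9360+0.2300  ⇒  S_min = 1467/1000 m

S_min = 1467/1000 m = 1.4670 m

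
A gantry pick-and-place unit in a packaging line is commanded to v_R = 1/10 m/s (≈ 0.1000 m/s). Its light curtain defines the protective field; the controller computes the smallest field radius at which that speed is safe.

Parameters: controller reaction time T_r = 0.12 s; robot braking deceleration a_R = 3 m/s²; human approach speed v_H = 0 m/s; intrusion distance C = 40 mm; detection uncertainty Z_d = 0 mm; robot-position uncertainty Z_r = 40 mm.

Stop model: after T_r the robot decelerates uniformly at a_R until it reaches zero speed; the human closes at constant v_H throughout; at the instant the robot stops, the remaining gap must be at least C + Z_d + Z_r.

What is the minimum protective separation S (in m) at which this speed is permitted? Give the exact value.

T_s = v_R/a_R = (1/10)/3 = 0.0333 s
robot covers v_R·T_r = 0.1000·0.1200 = 0.0120 m before braking
robot under decel: 0.1000²/(2·3.0000) = 0.0017 m
human closes 0.0000·0.1533 = 0.0000 m
margins: 0.0400+0.0000+0.0400 = 0.0800 m
S_min ≈ 0.0120+0.0017+0.0000+0.0800  ⇒  S_min = 281/3000 m

S_min = 281/3000 m = 0.0937 m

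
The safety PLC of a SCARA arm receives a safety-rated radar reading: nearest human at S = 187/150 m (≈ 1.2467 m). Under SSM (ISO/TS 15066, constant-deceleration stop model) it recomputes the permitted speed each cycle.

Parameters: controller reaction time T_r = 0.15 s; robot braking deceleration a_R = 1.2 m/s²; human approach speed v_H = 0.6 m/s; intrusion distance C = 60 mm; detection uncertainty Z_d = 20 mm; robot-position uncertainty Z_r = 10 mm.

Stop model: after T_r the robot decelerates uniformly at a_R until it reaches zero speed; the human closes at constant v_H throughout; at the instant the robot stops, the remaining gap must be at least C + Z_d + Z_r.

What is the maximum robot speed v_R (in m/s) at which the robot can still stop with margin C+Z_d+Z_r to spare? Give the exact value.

v_R_max = 1 m/s = 1.0000 m/s

quadratic (5/12)·v² + (13/20)·v + (-16/15) = 0
  disc = (13/20)² − 4·(5/12)·(-16/15) = 7921/3600 ; √disc = 89/60
  v_R = (−(13/20) + 89/60) / (2·(5/12)) = 1 m/s
check:
stop time T_s = 1/(6/5) = 0.8333 s
robot in T_r: 1.0000·0.1500 = 0.1500 m
robot under decel: 1.0000²/(2·1.2000) = 0.4167 m
human closes 0.6000·0.9833 = 0.5900 m
residual clearance needed = 0.0600+0.0200+0.0100 = 0.0900 m
sum ≈ 0.1500+0.4167+0.5900+0.0900 ≈ 1.2467 m = S ✓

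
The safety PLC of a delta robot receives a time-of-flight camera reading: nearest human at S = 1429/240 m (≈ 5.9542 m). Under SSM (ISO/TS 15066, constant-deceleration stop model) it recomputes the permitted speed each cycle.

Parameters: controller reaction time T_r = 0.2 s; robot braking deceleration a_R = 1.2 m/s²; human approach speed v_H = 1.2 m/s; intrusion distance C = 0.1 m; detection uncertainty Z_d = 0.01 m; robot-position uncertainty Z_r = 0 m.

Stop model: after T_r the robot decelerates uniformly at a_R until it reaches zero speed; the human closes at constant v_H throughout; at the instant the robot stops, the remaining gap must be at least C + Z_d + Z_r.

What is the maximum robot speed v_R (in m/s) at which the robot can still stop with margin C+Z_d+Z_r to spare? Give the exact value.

v_R_max = 5/2 m/s = 2.5000 m/s

at the boundary: (5/12)·v² + (6/5)·v + (-269/48) = 0
  disc = (6/5)² − 4·(5/12)·(-269/48) = 38809/3600 ; √disc = 197/60
  v_R = (−(6/5) + 197/60) / (2·(5/12)) = 5/2 m/s
check:
stop time T_s = (5/2)/(6/5) = 2.0833 s
robot covers v_R·T_r = 2.5000·0.2000 = 0.5000 m before braking
robot covers 2.5000·2.0833 − ½·1.2000·2.0833² = 2.6042 m while stopping
human closes 1.2000·2.2833 = 2.7400 m
margins: 0.1000+0.0100+0.0000 = 0.1100 m
sum ≈ 0.5000+2.6042+2.7400+0.1100 ≈ 5.9542 m = S ✓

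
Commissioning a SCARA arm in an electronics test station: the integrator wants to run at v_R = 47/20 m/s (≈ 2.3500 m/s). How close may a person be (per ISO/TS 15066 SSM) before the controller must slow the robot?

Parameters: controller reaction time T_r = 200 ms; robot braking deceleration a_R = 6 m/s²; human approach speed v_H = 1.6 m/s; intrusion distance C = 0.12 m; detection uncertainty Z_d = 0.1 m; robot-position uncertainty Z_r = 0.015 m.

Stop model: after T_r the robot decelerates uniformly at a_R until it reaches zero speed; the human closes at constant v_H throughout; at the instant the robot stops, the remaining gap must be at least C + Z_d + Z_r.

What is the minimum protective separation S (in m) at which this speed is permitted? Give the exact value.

S_min = 3379/1600 m = 2.1119 m

T_s = v_R/a_R = (47/20)/6 = 0.3917 s
robot in T_r: 2.3500·0.2000 = 0.4700 m
robot under decel: 2.3500²/(2·6.0000) = 0.4602 m
human over T_r+T_s: 1.6000·(0.2000+0.3917) = 0.9467 m
C+Z_d+Z_r = 0.1200+0.1000+0.0150 = 0.2350 m
S_min ≈ 0.4700+0.4602+0.9467+0.2350  ⇒  S_min = 3379/1600 m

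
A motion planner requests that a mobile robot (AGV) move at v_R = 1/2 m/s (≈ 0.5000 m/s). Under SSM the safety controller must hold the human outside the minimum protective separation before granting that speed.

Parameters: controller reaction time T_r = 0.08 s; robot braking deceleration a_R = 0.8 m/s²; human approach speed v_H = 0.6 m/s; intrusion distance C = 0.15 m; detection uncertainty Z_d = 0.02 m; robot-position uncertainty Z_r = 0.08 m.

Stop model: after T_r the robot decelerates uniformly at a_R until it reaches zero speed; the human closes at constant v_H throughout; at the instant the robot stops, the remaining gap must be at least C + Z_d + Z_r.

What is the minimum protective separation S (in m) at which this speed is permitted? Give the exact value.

stop time T_s = (1/2)/(4/5) = 0.6250 s
reaction-phase robot travel = 0.5000·0.0800 = 0.0400 m
robot under decel: 0.5000²/(2·0.8000) = 0.1562 m
person approaches 0.6000·(0.0800+0.6250) = 0.4230 m
residual clearance needed = 0.1500+0.0200+0.0800 = 0.2500 m
S_min ≈ 0.0400+0.1562+0.4230+0.2500  ⇒  S_min = 3477/4000 m

S_min = 3477/4000 m = 0.8692 m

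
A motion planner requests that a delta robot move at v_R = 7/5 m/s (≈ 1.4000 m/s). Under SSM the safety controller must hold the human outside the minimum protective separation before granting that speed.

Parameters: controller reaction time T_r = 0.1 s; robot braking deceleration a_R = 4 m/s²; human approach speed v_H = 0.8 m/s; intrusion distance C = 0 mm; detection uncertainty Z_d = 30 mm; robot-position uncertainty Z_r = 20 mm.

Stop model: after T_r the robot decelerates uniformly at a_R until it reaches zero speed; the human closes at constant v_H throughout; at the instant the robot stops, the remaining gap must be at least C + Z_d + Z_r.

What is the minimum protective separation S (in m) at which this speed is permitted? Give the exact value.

T_s = v_R/a_R = (7/5)/4 = 0.3500 s
robot covers v_R·T_r = 1.4000·0.1000 = 0.1400 m before braking
braking distance = 1.4000²/(2·4.0000) = 0.2450 m
person approaches 0.8000·(0.1000+0.3500) = 0.3600 m
C+Z_d+Z_r = 0.0000+0.0300+0.0200 = 0.0500 m
S_min ≈ 0.1400+0.2450+0.3600+0.0500  ⇒  S_min = 159/200 m

S_min = 159/200 m = 0.7950 m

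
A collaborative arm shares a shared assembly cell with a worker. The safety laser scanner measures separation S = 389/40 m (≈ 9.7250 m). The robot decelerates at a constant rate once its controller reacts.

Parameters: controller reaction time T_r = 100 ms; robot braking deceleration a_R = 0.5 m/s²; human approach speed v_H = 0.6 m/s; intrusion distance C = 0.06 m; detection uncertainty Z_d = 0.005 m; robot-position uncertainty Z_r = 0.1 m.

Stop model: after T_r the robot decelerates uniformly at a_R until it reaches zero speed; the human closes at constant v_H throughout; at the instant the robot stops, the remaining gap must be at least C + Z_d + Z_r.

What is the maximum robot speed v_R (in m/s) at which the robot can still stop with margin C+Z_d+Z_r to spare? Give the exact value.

at the boundary: (1)·v² + (13/10)·v + (-19/2) = 0
  disc = (13/10)² − 4·(1)·(-19/2) = 3969/100 ; √disc = 63/10
  v_R = (−(13/10) + 63/10) / (2·(1)) = 5/2 m/s
check:
T_s = v_R/a_R = (5/2)/(1/2) = 5.0000 s
robot in T_r: 2.5000·0.1000 = 0.2500 m
robot under decel: 2.5000²/(2·0.5000) = 6.2500 m
human over T_r+T_s: 0.6000·(0.1000+5.0000) = 3.0600 m
C+Z_d+Z_r = 0.0600+0.0050+0.1000 = 0.1650 m
sum ≈ 0.2500+6.2500+3.0600+0.1650 ≈ 9.7250 m = S ✓

v_R_max = 5/2 m/s = 2.5000 m/s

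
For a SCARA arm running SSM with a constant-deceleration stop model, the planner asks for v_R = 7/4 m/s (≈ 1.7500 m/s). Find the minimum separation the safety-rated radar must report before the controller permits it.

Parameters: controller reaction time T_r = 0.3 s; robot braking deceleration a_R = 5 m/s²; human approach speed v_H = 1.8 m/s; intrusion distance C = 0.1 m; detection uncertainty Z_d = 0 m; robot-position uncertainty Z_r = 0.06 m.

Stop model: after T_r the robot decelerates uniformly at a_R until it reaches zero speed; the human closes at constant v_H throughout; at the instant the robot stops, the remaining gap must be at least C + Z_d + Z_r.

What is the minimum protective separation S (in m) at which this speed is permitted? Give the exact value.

S_min = 1729/800 m = 2.1612 m

braking lasts T_s = (7/4)/5 = 0.3500 s
robot in T_r: 1.7500·0.3000 = 0.5250 m
braking distance = 1.7500²/(2·5.0000) = 0.3063 m
person approaches 1.8000·(0.3000+0.3500) = 1.1700 m
residual clearance needed = 0.1000+0.0000+0.0600 = 0.1600 m
S_min ≈ 0.5250+0.3063+1.1700+0.1600  ⇒  S_min = 1729/800 m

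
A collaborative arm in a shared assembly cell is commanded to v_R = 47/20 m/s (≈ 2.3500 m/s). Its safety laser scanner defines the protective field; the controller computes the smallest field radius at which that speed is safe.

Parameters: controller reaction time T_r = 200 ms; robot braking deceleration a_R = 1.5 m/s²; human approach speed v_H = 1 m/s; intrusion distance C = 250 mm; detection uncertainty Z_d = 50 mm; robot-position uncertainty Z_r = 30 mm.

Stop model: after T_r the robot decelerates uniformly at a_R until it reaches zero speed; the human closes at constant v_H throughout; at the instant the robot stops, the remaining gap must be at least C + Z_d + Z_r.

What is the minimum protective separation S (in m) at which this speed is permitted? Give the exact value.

S_min = 1763/400 m = 4.4075 m

stop time T_s = (47/20)/(3/2) = 1.5667 s
reaction-phase robot travel = 2.3500·0.2000 = 0.4700 m
braking distance = 2.3500²/(2·1.5000) = 1.8408 m
human over T_r+T_s: 1.0000·(0.2000+1.5667) = 1.7667 m
residual clearance needed = 0.2500+0.0500+0.0300 = 0.3300 m
S_min ≈ 0.4700+1.8408+1.7667+0.3300  ⇒  S_min = 1763/400 m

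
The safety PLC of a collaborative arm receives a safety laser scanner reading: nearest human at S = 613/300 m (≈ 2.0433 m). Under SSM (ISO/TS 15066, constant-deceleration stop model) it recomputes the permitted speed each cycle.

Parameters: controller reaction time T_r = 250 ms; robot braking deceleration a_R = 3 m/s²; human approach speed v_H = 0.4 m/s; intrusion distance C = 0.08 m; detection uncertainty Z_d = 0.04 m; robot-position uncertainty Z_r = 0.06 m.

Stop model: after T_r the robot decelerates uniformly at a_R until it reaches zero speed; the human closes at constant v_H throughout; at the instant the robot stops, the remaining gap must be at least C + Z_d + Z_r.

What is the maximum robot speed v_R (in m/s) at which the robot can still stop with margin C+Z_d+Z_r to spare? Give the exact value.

collect terms ⇒ (1/6)·v_R² + (23/60)·v_R + (-529/300) = 0
  disc = (23/60)² − 4·(1/6)·(-529/300) = 529/400 ; √disc = 23/20
  v_R = (−(23/60) + 23/20) / (2·(1/6)) = 23/10 m/s
check:
stop time T_s = (23/10)/3 = 0.7667 s
reaction-phase robot travel = 2.3000·0.2500 = 0.5750 m
braking distance = 2.3000²/(2·3.0000) = 0.8817 m
human over T_r+T_s: 0.4000·(0.2500+0.7667) = 0.4067 m
margins: 0.0800+0.0400+0.0600 = 0.1800 m
sum ≈ 0.5750+0.8817+0.4067+0.1800 ≈ 2.0433 m = S ✓

v_R_max = 23/10 m/s = 2.3000 m/s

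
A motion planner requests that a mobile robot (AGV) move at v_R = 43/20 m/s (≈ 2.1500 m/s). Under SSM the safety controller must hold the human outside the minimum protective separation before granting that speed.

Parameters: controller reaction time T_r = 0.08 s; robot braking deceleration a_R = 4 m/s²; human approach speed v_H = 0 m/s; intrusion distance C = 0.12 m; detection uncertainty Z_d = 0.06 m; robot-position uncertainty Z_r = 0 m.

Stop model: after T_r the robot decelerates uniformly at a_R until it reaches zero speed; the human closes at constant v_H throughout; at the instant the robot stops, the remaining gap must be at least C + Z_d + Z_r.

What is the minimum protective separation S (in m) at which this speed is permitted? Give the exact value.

T_s = v_R/a_R = (43/20)/4 = 0.5375 s
robot in T_r: 2.1500·0.0800 = 0.1720 m
robot under decel: 2.1500²/(2·4.0000) = 0.5778 m
human closes 0.0000·0.6175 = 0.0000 m
C+Z_d+Z_r = 0.1200+0.0600+0.0000 = 0.1800 m
S_min ≈ 0.1720+0.5778+0.0000+0.1800  ⇒  S_min = 14877/16000 m

S_min = 14877/16000 m = 0.9298 m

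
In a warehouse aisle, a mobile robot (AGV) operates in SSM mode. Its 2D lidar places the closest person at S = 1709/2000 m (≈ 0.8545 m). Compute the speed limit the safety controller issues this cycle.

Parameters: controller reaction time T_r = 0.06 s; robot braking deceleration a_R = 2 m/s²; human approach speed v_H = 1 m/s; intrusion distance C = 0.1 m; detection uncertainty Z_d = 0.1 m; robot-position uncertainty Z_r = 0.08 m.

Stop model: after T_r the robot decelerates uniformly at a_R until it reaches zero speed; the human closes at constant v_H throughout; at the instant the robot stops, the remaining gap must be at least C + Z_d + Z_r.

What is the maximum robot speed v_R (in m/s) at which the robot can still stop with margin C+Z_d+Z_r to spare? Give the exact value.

collect terms ⇒ (1/4)·v_R² + (14/25)·v_R + (-1029/2000) = 0
  disc = (14/25)² − 4·(1/4)·(-1029/2000) = 8281/10000 ; √disc = 91/100
  v_R = (−(14/25) + 91/100) / (2·(1/4)) = 7/10 m/s
check:
T_s = v_R/a_R = (7/10)/2 = 0.3500 s
robot in T_r: 0.7000·0.0600 = 0.0420 m
robot covers 0.7000·0.3500 − ½·2.0000·0.3500² = 0.1225 m while stopping
human over T_r+T_s: 1.0000·(0.0600+0.3500) = 0.4100 m
C+Z_d+Z_r = 0.1000+0.1000+0.0800 = 0.2800 m
sum ≈ 0.0420+0.1225+0.4100+0.2800 ≈ 0.8545 m = S ✓

v_R_max = 7/10 m/s = 0.7000 m/s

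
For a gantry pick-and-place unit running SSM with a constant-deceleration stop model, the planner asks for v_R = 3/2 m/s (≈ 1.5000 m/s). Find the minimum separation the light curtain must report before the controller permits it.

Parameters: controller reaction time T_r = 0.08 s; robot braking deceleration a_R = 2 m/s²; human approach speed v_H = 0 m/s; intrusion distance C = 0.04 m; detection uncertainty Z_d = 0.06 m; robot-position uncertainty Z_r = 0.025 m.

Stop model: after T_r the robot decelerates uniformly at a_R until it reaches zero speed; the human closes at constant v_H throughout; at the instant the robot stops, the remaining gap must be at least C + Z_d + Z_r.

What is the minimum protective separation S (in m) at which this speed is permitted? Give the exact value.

S_min = 323/400 m = 0.8075 m

stop time T_s = (3/2)/2 = 0.7500 s
robot covers v_R·T_r = 1.5000·0.0800 = 0.1200 m before braking
robot covers 1.5000·0.7500 − ½·2.0000·0.7500² = 0.5625 m while stopping
human closes 0.0000·0.8300 = 0.0000 m
residual clearance needed = 0.0400+0.0600+0.0250 = 0.1250 m
S_min ≈ 0.1200+0.5625+0.0000+0.1250  ⇒  S_min = 323/400 m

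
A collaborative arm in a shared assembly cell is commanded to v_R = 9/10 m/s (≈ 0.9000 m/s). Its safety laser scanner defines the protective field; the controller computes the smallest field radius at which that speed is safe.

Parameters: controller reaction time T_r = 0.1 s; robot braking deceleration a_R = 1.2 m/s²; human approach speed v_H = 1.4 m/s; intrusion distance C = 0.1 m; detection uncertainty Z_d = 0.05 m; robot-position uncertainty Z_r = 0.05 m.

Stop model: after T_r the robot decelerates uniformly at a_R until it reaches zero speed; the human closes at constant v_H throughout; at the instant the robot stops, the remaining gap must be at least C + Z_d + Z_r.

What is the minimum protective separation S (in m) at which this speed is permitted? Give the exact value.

S_min = 727/400 m = 1.8175 m

braking lasts T_s = (9/10)/(6/5) = 0.7500 s
robot covers v_R·T_r = 0.9000·0.1000 = 0.0900 m before braking
robot covers 0.9000·0.7500 − ½·1.2000·0.7500² = 0.3375 m while stopping
human over T_r+T_s: 1.4000·(0.1000+0.7500) = 1.1900 m
margins: 0.1000+0.0500+0.0500 = 0.2000 m
S_min ≈ 0.0900+0.3375+1.1900+0.2000  ⇒  S_min = 727/400 m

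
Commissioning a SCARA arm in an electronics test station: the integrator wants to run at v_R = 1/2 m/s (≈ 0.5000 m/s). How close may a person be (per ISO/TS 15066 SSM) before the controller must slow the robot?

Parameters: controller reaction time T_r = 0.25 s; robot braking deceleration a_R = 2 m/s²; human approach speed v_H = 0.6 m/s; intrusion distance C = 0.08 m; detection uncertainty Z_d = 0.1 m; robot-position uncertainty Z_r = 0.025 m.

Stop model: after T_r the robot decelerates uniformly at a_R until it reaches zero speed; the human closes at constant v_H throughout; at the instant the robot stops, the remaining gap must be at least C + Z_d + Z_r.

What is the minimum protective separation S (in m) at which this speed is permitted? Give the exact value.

T_s = v_R/a_R = (1/2)/2 = 0.2500 s
robot in T_r: 0.5000·0.2500 = 0.1250 m
robot under decel: 0.5000²/(2·2.0000) = 0.0625 m
human closes 0.6000·0.5000 = 0.3000 m
residual clearance needed = 0.0800+0.1000+0.0250 = 0.2050 m
S_min ≈ 0.1250+0.0625+0.3000+0.2050  ⇒  S_min = 277/400 m

S_min = 277/400 m = 0.6925 m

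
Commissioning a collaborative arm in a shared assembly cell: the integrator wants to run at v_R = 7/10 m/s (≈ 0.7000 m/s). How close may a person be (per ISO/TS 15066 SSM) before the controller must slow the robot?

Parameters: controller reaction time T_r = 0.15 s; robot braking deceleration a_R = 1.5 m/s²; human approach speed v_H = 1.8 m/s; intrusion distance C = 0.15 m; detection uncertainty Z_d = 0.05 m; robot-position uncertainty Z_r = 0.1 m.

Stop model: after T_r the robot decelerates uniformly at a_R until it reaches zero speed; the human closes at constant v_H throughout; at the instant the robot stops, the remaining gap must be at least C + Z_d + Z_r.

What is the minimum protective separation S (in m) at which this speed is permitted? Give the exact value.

stop time T_s = (7/10)/(3/2) = 0.4667 s
reaction-phase robot travel = 0.7000·0.1500 = 0.1050 m
robot covers 0.7000·0.4667 − ½·1.5000·0.4667² = 0.1633 m while stopping
human over T_r+T_s: 1.8000·(0.1500+0.4667) = 1.1100 m
residual clearance needed = 0.1500+0.0500+0.1000 = 0.3000 m
S_min ≈ 0.1050+0.1633+1.1100+0.3000  ⇒  S_min = 1007/600 m

S_min = 1007/600 m = 1.6783 m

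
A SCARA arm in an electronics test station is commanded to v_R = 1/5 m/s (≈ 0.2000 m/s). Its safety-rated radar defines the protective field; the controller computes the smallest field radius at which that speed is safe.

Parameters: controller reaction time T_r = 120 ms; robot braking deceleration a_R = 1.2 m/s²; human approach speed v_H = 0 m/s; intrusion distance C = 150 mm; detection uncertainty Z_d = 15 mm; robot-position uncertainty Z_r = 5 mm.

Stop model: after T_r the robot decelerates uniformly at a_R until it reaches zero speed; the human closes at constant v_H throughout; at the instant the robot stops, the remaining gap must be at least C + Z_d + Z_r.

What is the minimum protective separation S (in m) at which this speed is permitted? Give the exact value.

S_min = 79/375 m = 0.2107 m

stop time T_s = (1/5)/(6/5) = 0.1667 s
robot covers v_R·T_r = 0.2000·0.1200 = 0.0240 m before braking
braking distance = 0.2000²/(2·1.2000) = 0.0167 m
human closes 0.0000·0.2867 = 0.0000 m
C+Z_d+Z_r = 0.1500+0.0150+0.0050 = 0.1700 m
S_min ≈ 0.0240+0.0167+0.0000+0.1700  ⇒  S_min = 79/375 m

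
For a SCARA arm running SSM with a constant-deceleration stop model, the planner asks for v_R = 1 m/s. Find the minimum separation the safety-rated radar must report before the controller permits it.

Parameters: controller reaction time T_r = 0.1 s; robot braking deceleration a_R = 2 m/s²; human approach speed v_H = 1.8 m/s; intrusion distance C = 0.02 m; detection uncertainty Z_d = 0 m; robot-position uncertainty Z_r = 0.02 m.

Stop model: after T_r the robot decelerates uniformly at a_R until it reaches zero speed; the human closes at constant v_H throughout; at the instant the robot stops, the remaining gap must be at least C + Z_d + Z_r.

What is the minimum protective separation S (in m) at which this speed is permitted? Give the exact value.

S_min = 147/100 m = 1.4700 m

braking lasts T_s = 1/2 = 0.5000 s
robot in T_r: 1.0000·0.1000 = 0.1000 m
robot under decel: 1.0000²/(2·2.0000) = 0.2500 m
human over T_r+T_s: 1.8000·(0.1000+0.5000) = 1.0800 m
margins: 0.0200+0.0000+0.0200 = 0.0400 m
S_min ≈ 0.1000+0.2500+1.0800+0.0400  ⇒  S_min = 147/100 m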